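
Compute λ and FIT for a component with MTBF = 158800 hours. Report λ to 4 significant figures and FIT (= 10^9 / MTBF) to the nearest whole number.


Formula: λ = 1 / MTBF; FIT = λ × 1e9 = 1e9 / MTBF
λ = 1 / 158800 ≈ 6.297e-06 failures/hour
FIT = 1e9 / 158800 ≈ 6297 failures per 1e9 hours (nearest whole number)

λ = 6.297e-06 /h, FIT = 6297


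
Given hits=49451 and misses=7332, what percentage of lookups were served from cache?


Formula: hit rate = hits / (hits + misses) * 100
hit rate = 49451 / (49451 + 7332) * 100
hit rate = 49451 / 56783 * 100
hit rate = 87.09%

87.09%


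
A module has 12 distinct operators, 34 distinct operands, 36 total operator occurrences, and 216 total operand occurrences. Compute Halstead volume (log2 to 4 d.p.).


Formula: V = N * log2(η), where N = N1 + N2 and η = η1 + η2
η = 12 + 34 = 46
N = 36 + 216 = 252
log2(46) ≈ 5.5236
V = 252 * 5.5236 = 1391.95

1391.95


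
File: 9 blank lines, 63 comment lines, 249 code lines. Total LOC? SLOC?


Total LOC = blank + comment + code
Total LOC = 9 + 63 + 249 = 321
SLOC (source only) = code = 249

Total LOC: 321, SLOC: 249


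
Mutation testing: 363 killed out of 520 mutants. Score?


Mutation score = killed / total * 100
Mutation score = 363 / 520 * 100
Mutation score = 69.81%

69.81%


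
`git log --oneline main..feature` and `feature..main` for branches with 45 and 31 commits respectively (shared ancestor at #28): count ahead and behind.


Common ancestor: commit #28
feature commits after divergence: 45 - 28 = 17
main commits after divergence: 31 - 28 = 3
feature is 17 commits ahead of main
main is 3 commits ahead of feature

feature ahead: 17, main ahead: 3


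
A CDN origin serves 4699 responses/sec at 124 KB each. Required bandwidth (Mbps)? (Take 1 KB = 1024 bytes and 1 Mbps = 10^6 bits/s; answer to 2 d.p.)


Formula: Mbps = payload_bytes * RPS * 8 / 1e6
Payload per request = 124 KB = 124 * 1024 = 126976 bytes
Total bytes/sec = 126976 * 4699 = 596660224
Total bits/sec = 596660224 * 8 = 4773281792
Mbps = 4773281792 / 1e6 = 4773.28

4773.28 Mbps


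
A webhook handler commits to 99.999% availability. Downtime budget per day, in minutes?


Formula: allowed downtime = period * (100 - SLA) / 100
Period (day) = 1440 minutes
Unavailability fraction = (100 - 99.999) / 100
Allowed downtime = 1440 * (100 - 99.999) / 100
Allowed downtime = 0.0144 minutes

0.0144 minutes


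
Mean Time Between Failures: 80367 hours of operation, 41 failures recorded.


Formula: MTBF = Total operating time / Number of failures
MTBF = 80367 / 41
MTBF = 1960.17 hours

1960.17 hours


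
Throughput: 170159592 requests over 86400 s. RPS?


Formula: throughput = requests / seconds
throughput = 170159592 / 86400
throughput = 1969.44 requests/second

1969.44 requests/second


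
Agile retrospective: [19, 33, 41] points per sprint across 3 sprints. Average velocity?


Formula: Avg velocity = Total points / Number of sprints
Points: [19, 33, 41]
Sum = 19 + 33 + 41 = 93
Avg velocity = 93 / 3 = 31.0 points/sprint

31.0 points/sprint


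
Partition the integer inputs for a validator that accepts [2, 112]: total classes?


Valid range: [2, 112]
Class 1: x < 2 — invalid
Class 2: 2 ≤ x ≤ 112 — valid
Class 3: x > 112 — invalid
Total equivalence classes: 3

3 equivalence classes


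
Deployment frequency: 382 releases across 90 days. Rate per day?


Formula: deployments per day = releases / days
= 382 / 90
= 4.244 deploys/day
(equivalently, 29.71 deploys/week)

4.244 deploys/day


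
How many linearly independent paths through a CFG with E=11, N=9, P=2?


Formula: V(G) = E - N + 2P
V(G) = 11 - 9 + 2*2
V(G) = 2 + 4
V(G) = 6

6


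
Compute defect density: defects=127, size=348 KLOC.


Defect density = defects / KLOC
Defect density = 127 / 348
Defect density = 0.365 defects/KLOC

0.365 defects/KLOC


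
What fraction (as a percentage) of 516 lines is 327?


Coverage = covered / total * 100
Coverage = 327 / 516 * 100
Coverage = 63.37%

63.37%


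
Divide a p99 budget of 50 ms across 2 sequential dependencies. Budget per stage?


Formula: per_stage = total_budget / stages
per_stage = 50 / 2
per_stage = 25.0 ms

25.0 ms


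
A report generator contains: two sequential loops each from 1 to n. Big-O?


Reasoning: sequential dominates: O(n) + O(n) = O(n)
Complexity: O(n)

O(n)


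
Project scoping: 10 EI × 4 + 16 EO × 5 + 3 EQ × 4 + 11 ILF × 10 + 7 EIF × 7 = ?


UFP = EI*4 + EO*5 + EQ*4 + ILF*10 + EIF*7
UFP = 10*4 + 16*5 + 3*4 + 11*10 + 7*7
UFP = 40 + 80 + 12 + 110 + 49
UFP = 291

291


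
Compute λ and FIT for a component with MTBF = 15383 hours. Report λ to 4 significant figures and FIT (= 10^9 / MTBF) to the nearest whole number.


Formula: λ = 1 / MTBF; FIT = λ × 1e9 = 1e9 / MTBF
λ = 1 / 15383 ≈ 6.501e-05 failures/hour
FIT = 1e9 / 15383 ≈ 65007 failures per 1e9 hours (nearest whole number)

λ = 6.501e-05 /h, FIT = 65007


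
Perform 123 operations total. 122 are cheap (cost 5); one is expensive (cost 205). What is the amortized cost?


Formula: Amortized cost = Total cost / Operations
Total cost = (122 * 5) + (1 * 205)
Total cost = 610 + 205 = 815
Amortized = 815 / 123 = 6.626

6.626


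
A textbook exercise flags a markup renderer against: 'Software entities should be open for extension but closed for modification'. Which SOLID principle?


This describes the Open/Closed Principle (OCP)

Open/Closed Principle (OCP)


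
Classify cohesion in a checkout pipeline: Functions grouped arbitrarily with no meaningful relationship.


Reasoning: Worst: random grouping
Type: Coincidental cohesion

Coincidental cohesion


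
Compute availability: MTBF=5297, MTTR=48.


Availability = MTBF / (MTBF + MTTR)
Availability = 5297 / (5297 + 48)
Availability = 5297 / 5345
Availability = 99.102%

99.102%


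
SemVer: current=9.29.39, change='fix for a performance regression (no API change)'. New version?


Current: 9.29.39
Change category: 'fix for a performance regression (no API change)' → patch bump
SemVer rule: patch bump → increment PATCH (MAJOR and MINOR unchanged)
New: 9.29.40

9.29.40


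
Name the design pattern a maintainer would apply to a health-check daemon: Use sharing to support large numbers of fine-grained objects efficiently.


This matches the Flyweight pattern

Flyweight


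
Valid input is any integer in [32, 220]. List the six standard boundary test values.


Range: [32, 220]
Boundaries: just below min, min, min+1, max-1, max, just above max
Values: [31, 32, 33, 219, 220, 221]

[31, 32, 33, 219, 220, 221]


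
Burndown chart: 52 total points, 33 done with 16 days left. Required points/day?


Formula: Required rate = Remaining points / Days left
Remaining = 52 - 33 = 19 points
Required rate = 19 / 16 = 1.19 points/day

1.19 points/day


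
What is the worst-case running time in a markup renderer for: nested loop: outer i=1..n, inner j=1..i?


Reasoning: triangle: n(n+1)/2 ~ n^2/2
Complexity: O(n^2)

O(n^2)


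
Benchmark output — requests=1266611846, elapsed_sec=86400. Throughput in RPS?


Formula: throughput = requests / seconds
throughput = 1266611846 / 86400
throughput = 14659.86 requests/second

14659.86 requests/second


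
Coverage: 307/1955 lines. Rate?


Coverage = covered / total * 100
Coverage = 307 / 1955 * 100
Coverage = 15.7%

15.7%


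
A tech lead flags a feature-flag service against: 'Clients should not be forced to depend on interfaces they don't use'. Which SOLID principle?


This describes the Interface Segregation Principle (ISP)

Interface Segregation Principle (ISP)


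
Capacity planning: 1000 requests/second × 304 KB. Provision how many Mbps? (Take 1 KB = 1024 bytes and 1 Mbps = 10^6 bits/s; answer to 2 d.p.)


Formula: Mbps = payload_bytes * RPS * 8 / 1e6
Payload per request = 304 KB = 304 * 1024 = 311296 bytes
Total bytes/sec = 311296 * 1000 = 311296000
Total bits/sec = 311296000 * 8 = 2490368000
Mbps = 2490368000 / 1e6 = 2490.37

2490.37 Mbps


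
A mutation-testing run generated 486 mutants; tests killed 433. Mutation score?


Mutation score = killed / total * 100
Mutation score = 433 / 486 * 100
Mutation score = 89.09%

89.09%


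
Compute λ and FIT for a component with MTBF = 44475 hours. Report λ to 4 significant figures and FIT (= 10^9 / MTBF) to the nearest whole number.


Formula: λ = 1 / MTBF; FIT = λ × 1e9 = 1e9 / MTBF
λ = 1 / 44475 ≈ 2.248e-05 failures/hour
FIT = 1e9 / 44475 ≈ 22485 failures per 1e9 hours (nearest whole number)

λ = 2.248e-05 /h, FIT = 22485


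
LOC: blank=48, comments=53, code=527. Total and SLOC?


Total LOC = blank + comment + code
Total LOC = 48 + 53 + 527 = 628
SLOC (source only) = code = 527

Total LOC: 628, SLOC: 527


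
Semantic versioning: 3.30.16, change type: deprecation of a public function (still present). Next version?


Current: 3.30.16
Change category: 'deprecation of a public function (still present)' → minor bump
SemVer rule: minor bump → increment MINOR, reset PATCH to 0 (MAJOR unchanged)
New: 3.31.0

3.31.0


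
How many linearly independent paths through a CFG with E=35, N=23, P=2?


Formula: V(G) = E - N + 2P
V(G) = 35 - 23 + 2*2
V(G) = 12 + 4
V(G) = 16

16


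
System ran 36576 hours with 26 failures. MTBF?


Formula: MTBF = Total operating time / Number of failures
MTBF = 36576 / 26
MTBF = 1406.77 hours

1406.77 hours


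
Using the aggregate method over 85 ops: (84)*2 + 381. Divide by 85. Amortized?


Formula: Amortized cost = Total cost / Operations
Total cost = (84 * 2) + (1 * 381)
Total cost = 168 + 381 = 549
Amortized = 549 / 85 = 6.4588

6.4588


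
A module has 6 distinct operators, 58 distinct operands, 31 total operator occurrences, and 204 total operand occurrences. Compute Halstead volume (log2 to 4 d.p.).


Formula: V = N * log2(η), where N = N1 + N2 and η = η1 + η2
η = 6 + 58 = 64
N = 31 + 204 = 235
log2(64) ≈ 6.0000
V = 235 * 6.0000 = 1410.00

1410.00


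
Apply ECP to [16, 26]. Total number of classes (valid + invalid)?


Valid range: [16, 26]
Class 1: x < 16 — invalid
Class 2: 16 ≤ x ≤ 26 — valid
Class 3: x > 26 — invalid
Total equivalence classes: 3

3 equivalence classes


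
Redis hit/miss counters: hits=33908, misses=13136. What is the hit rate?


Formula: hit rate = hits / (hits + misses) * 100
hit rate = 33908 / (33908 + 13136) * 100
hit rate = 33908 / 47044 * 100
hit rate = 72.08%

72.08%


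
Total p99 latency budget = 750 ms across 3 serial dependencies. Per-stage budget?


Formula: per_stage = total_budget / stages
per_stage = 750 / 3
per_stage = 250.0 ms

250.0 ms


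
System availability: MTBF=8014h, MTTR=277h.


Availability = MTBF / (MTBF + MTTR)
Availability = 8014 / (8014 + 277)
Availability = 8014 / 8291
Availability = 96.659%

96.659%


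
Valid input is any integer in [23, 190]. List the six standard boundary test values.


Range: [23, 190]
Boundaries: just below min, min, min+1, max-1, max, just above max
Values: [22, 23, 24, 189, 190, 191]

[22, 23, 24, 189, 190, 191]


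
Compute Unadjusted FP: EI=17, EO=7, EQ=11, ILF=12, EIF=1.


UFP = EI*4 + EO*5 + EQ*4 + ILF*10 + EIF*7
UFP = 17*4 + 7*5 + 11*4 + 12*10 + 1*7
UFP = 68 + 35 + 44 + 120 + 7
UFP = 274

274


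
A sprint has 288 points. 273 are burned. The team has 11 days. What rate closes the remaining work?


Formula: Required rate = Remaining points / Days left
Remaining = 288 - 273 = 15 points
Required rate = 15 / 11 = 1.36 points/day

1.36 points/day


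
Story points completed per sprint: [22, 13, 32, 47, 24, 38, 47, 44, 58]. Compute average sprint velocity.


Formula: Avg velocity = Total points / Number of sprints
Points: [22, 13, 32, 47, 24, 38, 47, 44, 58]
Sum = 22 + 13 + 32 + 47 + 24 + 38 + 47 + 44 + 58 = 325
Avg velocity = 325 / 9 = 36.11 points/sprint

36.11 points/sprint


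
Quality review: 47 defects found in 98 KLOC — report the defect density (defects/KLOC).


Defect density = defects / KLOC
Defect density = 47 / 98
Defect density = 0.48 defects/KLOC

0.48 defects/KLOC


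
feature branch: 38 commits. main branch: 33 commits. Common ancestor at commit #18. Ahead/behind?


Common ancestor: commit #18
feature commits after divergence: 38 - 18 = 20
main commits after divergence: 33 - 18 = 15
feature is 20 commits ahead of main
main is 15 commits ahead of feature

feature ahead: 20, main ahead: 15


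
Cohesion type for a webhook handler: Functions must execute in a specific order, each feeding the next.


Reasoning: Output of one is input to next
Type: Sequential cohesion

Sequential cohesion


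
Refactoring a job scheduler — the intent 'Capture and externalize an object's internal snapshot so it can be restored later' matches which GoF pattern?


This matches the Memento pattern

Memento


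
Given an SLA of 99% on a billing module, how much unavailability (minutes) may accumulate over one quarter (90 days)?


Formula: allowed downtime = period * (100 - SLA) / 100
Period (quarter (90 days)) = 129600 minutes
Unavailability fraction = (100 - 99.0) / 100
Allowed downtime = 129600 * (100 - 99.0) / 100
Allowed downtime = 1296.0 minutes

1296.0 minutes


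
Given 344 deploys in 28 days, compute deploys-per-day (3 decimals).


Formula: deployments per day = releases / days
= 344 / 28
= 12.286 deploys/day
(equivalently, 86.0 deploys/week)

12.286 deploys/day


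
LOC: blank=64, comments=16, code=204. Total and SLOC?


Total LOC = blank + comment + code
Total LOC = 64 + 16 + 204 = 284
SLOC (source only) = code = 204

Total LOC: 284, SLOC: 204


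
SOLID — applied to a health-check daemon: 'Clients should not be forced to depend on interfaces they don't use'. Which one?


This describes the Interface Segregation Principle (ISP)

Interface Segregation Principle (ISP)


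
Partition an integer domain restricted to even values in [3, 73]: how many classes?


Constraint: even integers in [3, 73]
Class 1: x < 3 — out-of-range invalid
Class 2: x in [3,73] but odd — wrong type invalid
Class 3: x in [3,73] and even — valid
Class 4: x > 73 — out-of-range invalid
Total equivalence classes: 4

4 equivalence classes


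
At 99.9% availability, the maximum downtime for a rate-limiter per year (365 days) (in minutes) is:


Formula: allowed downtime = period * (100 - SLA) / 100
Period (year (365 days)) = 525600 minutes
Unavailability fraction = (100 - 99.9) / 100
Allowed downtime = 525600 * (100 - 99.9) / 100
Allowed downtime = 525.6 minutes

525.6 minutes


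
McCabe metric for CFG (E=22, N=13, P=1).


Formula: V(G) = E - N + 2P
V(G) = 22 - 13 + 2*1
V(G) = 9 + 2
V(G) = 11

11


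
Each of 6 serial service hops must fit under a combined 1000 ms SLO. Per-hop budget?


Formula: per_stage = total_budget / stages
per_stage = 1000 / 6
per_stage = 166.67 ms

166.67 ms


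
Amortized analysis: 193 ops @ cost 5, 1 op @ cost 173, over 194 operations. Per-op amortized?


Formula: Amortized cost = Total cost / Operations
Total cost = (193 * 5) + (1 * 173)
Total cost = 965 + 173 = 1138
Amortized = 1138 / 194 = 5.866

5.866


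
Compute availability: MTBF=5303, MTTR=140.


Availability = MTBF / (MTBF + MTTR)
Availability = 5303 / (5303 + 140)
Availability = 5303 / 5443
Availability = 97.4279%

97.4279%


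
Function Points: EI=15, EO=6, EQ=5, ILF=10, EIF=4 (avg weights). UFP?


UFP = EI*4 + EO*5 + EQ*4 + ILF*10 + EIF*7
UFP = 15*4 + 6*5 + 5*4 + 10*10 + 4*7
UFP = 60 + 30 + 20 + 100 + 28
UFP = 238

238


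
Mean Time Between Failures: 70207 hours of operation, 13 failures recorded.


Formula: MTBF = Total operating time / Number of failures
MTBF = 70207 / 13
MTBF = 5400.54 hours

5400.54 hours


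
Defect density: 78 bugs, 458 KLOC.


Defect density = defects / KLOC
Defect density = 78 / 458
Defect density = 0.17 defects/KLOC

0.17 defects/KLOC


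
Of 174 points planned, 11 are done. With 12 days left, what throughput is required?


Formula: Required rate = Remaining points / Days left
Remaining = 174 - 11 = 163 points
Required rate = 163 / 12 = 13.58 points/day

13.58 points/day


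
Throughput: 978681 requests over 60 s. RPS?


Formula: throughput = requests / seconds
throughput = 978681 / 60
throughput = 16311.35 requests/second

16311.35 requests/second


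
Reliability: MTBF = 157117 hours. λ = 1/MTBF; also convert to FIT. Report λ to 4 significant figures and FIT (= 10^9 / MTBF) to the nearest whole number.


Formula: λ = 1 / MTBF; FIT = λ × 1e9 = 1e9 / MTBF
λ = 1 / 157117 ≈ 6.365e-06 failures/hour
FIT = 1e9 / 157117 ≈ 6365 failures per 1e9 hours (nearest whole number)

λ = 6.365e-06 /h, FIT = 6365


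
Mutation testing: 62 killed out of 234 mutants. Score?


Mutation score = killed / total * 100
Mutation score = 62 / 234 * 100
Mutation score = 26.5%

26.5%


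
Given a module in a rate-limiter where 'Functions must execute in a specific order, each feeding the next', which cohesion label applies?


Reasoning: Output of one is input to next
Type: Sequential cohesion

Sequential cohesion


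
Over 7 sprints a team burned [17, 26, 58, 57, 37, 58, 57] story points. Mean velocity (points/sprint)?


Formula: Avg velocity = Total points / Number of sprints
Points: [17, 26, 58, 57, 37, 58, 57]
Sum = 17 + 26 + 58 + 57 + 37 + 58 + 57 = 310
Avg velocity = 310 / 7 = 44.29 points/sprint

44.29 points/sprint


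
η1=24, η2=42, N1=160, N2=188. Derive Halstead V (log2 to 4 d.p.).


Formula: V = N * log2(η), where N = N1 + N2 and η = η1 + η2
η = 24 + 42 = 66
N = 160 + 188 = 348
log2(66) ≈ 6.0444
V = 348 * 6.0444 = 2103.45

2103.45


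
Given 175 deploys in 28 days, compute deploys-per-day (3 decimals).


Formula: deployments per day = releases / days
= 175 / 28
= 6.25 deploys/day
(equivalently, 43.75 deploys/week)

6.25 deploys/day


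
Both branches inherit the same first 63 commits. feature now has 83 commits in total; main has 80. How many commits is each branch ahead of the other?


Common ancestor: commit #63
feature commits after divergence: 83 - 63 = 20
main commits after divergence: 80 - 63 = 17
feature is 20 commits ahead of main
main is 17 commits ahead of feature

feature ahead: 20, main ahead: 17


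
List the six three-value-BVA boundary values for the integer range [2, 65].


Range: [2, 65]
Boundaries: just below min, min, min+1, max-1, max, just above max
Values: [1, 2, 3, 64, 65, 66]

[1, 2, 3, 64, 65, 66]


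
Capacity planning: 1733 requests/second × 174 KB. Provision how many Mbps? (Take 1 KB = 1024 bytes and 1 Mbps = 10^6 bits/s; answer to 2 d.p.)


Formula: Mbps = payload_bytes * RPS * 8 / 1e6
Payload per request = 174 KB = 174 * 1024 = 178176 bytes
Total bytes/sec = 178176 * 1733 = 308779008
Total bits/sec = 308779008 * 8 = 2470232064
Mbps = 2470232064 / 1e6 = 2470.23

2470.23 Mbps


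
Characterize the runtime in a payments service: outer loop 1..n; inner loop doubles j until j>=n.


Reasoning: linear outer times logarithmic inner
Complexity: O(n log n)

O(n log n)


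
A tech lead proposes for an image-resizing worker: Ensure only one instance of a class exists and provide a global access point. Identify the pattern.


This matches the Singleton pattern

Singleton


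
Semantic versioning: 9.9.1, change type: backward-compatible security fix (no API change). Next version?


Current: 9.9.1
Change category: 'backward-compatible security fix (no API change)' → patch bump
SemVer rule: patch bump → increment PATCH (MAJOR and MINOR unchanged)
New: 9.9.2

9.9.2


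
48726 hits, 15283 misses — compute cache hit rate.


Formula: hit rate = hits / (hits + misses) * 100
hit rate = 48726 / (48726 + 15283) * 100
hit rate = 48726 / 64009 * 100
hit rate = 76.12%

76.12%


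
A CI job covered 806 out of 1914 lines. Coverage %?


Coverage = covered / total * 100
Coverage = 806 / 1914 * 100
Coverage = 42.11%

42.11%


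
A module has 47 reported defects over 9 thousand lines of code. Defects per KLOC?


Defect density = defects / KLOC
Defect density = 47 / 9
Defect density = 5.222 defects/KLOC

5.222 defects/KLOC


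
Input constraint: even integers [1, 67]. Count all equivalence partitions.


Constraint: even integers in [1, 67]
Class 1: x < 1 — out-of-range invalid
Class 2: x in [1,67] but odd — wrong type invalid
Class 3: x in [1,67] and even — valid
Class 4: x > 67 — out-of-range invalid
Total equivalence classes: 4

4 equivalence classes


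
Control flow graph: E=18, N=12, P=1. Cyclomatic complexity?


Formula: V(G) = E - N + 2P
V(G) = 18 - 12 + 2*1
V(G) = 6 + 2
V(G) = 8

8


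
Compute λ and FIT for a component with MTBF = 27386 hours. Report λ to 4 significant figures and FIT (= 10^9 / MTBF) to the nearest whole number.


Formula: λ = 1 / MTBF; FIT = λ × 1e9 = 1e9 / MTBF
λ = 1 / 27386 ≈ 3.652e-05 failures/hour
FIT = 1e9 / 27386 ≈ 36515 failures per 1e9 hours (nearest whole number)

λ = 3.652e-05 /h, FIT = 36515


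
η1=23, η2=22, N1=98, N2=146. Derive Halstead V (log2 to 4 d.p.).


Formula: V = N * log2(η), where N = N1 + N2 and η = η1 + η2
η = 23 + 22 = 45
N = 98 + 146 = 244
log2(45) ≈ 5.4919
V = 244 * 5.4919 = 1340.02

1340.02


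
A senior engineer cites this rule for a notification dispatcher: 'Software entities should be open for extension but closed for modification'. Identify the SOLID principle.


This describes the Open/Closed Principle (OCP)

Open/Closed Principle (OCP)


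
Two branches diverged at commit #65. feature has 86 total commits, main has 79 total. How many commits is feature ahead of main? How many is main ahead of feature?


Common ancestor: commit #65
feature commits after divergence: 86 - 65 = 21
main commits after divergence: 79 - 65 = 14
feature is 21 commits ahead of main
main is 14 commits ahead of feature

feature ahead: 21, main ahead: 14


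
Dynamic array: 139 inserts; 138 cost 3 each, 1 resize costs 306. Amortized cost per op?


Formula: Amortized cost = Total cost / Operations
Total cost = (138 * 3) + (1 * 306)
Total cost = 414 + 306 = 720
Amortized = 720 / 139 = 5.1799

5.1799


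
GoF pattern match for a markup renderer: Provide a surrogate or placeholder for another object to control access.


This matches the Proxy pattern

Proxy


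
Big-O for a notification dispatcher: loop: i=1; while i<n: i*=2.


Reasoning: i doubles each step so iterations are log2(n)
Complexity: O(log n)

O(log n)


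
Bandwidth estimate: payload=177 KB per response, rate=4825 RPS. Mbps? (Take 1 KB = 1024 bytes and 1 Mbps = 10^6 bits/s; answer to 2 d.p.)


Formula: Mbps = payload_bytes * RPS * 8 / 1e6
Payload per request = 177 KB = 177 * 1024 = 181248 bytes
Total bytes/sec = 181248 * 4825 = 874521600
Total bits/sec = 874521600 * 8 = 6996172800
Mbps = 6996172800 / 1e6 = 6996.17

6996.17 Mbps


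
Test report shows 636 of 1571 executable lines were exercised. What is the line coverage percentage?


Coverage = covered / total * 100
Coverage = 636 / 1571 * 100
Coverage = 40.48%

40.48%


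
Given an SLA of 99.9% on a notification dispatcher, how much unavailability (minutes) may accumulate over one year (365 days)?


Formula: allowed downtime = period * (100 - SLA) / 100
Period (year (365 days)) = 525600 minutes
Unavailability fraction = (100 - 99.9) / 100
Allowed downtime = 525600 * (100 - 99.9) / 100
Allowed downtime = 525.6 minutes

525.6 minutes


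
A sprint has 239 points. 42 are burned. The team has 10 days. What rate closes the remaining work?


Formula: Required rate = Remaining points / Days left
Remaining = 239 - 42 = 197 points
Required rate = 197 / 10 = 19.7 points/day

19.7 points/day


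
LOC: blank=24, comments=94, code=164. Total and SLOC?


Total LOC = blank + comment + code
Total LOC = 24 + 94 + 164 = 282
SLOC (source only) = code = 164

Total LOC: 282, SLOC: 164


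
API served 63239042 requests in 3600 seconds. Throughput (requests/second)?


Formula: throughput = requests / seconds
throughput = 63239042 / 3600
throughput = 17566.4 requests/second

17566.4 requests/second


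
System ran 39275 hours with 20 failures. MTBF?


Formula: MTBF = Total operating time / Number of failures
MTBF = 39275 / 20
MTBF = 1963.75 hours

1963.75 hours


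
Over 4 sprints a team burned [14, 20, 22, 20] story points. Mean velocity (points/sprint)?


Formula: Avg velocity = Total points / Number of sprints
Points: [14, 20, 22, 20]
Sum = 14 + 20 + 22 + 20 = 76
Avg velocity = 76 / 4 = 19.0 points/sprint

19.0 points/sprint


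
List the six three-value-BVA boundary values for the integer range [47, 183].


Range: [47, 183]
Boundaries: just below min, min, min+1, max-1, max, just above max
Values: [46, 47, 48, 182, 183, 184]

[46, 47, 48, 182, 183, 184]


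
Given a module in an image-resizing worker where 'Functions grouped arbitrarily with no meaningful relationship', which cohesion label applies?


Reasoning: Worst: random grouping
Type: Coincidental cohesion

Coincidental cohesion


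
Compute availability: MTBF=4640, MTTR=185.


Availability = MTBF / (MTBF + MTTR)
Availability = 4640 / (4640 + 185)
Availability = 4640 / 4825
Availability = 96.1658%

96.1658%


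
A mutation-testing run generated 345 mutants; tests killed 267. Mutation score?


Mutation score = killed / total * 100
Mutation score = 267 / 345 * 100
Mutation score = 77.39%

77.39%


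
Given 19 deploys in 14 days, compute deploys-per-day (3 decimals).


Formula: deployments per day = releases / days
= 19 / 14
= 1.357 deploys/day
(equivalently, 9.5 deploys/week)

1.357 deploys/day


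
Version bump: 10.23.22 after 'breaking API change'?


Current: 10.23.22
Change category: 'breaking API change' → major bump
SemVer rule: major bump → increment MAJOR, reset MINOR and PATCH to 0
New: 11.0.0

11.0.0


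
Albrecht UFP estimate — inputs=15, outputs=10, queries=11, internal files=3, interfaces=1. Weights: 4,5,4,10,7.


UFP = EI*4 + EO*5 + EQ*4 + ILF*10 + EIF*7
UFP = 15*4 + 10*5 + 11*4 + 3*10 + 1*7
UFP = 60 + 50 + 44 + 30 + 7
UFP = 191

191


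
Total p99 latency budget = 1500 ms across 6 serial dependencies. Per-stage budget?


Formula: per_stage = total_budget / stages
per_stage = 1500 / 6
per_stage = 250.0 ms

250.0 ms


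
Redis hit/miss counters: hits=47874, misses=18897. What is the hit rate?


Formula: hit rate = hits / (hits + misses) * 100
hit rate = 47874 / (47874 + 18897) * 100
hit rate = 47874 / 66771 * 100
hit rate = 71.7%

71.7%


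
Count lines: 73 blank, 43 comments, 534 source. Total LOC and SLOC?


Total LOC = blank + comment + code
Total LOC = 73 + 43 + 534 = 650
SLOC (source only) = code = 534

Total LOC: 650, SLOC: 534


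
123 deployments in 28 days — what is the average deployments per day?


Formula: deployments per day = releases / days
= 123 / 28
= 4.393 deploys/day
(equivalently, 30.75 deploys/week)

4.393 deploys/day


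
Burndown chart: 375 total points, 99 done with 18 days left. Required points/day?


Formula: Required rate = Remaining points / Days left
Remaining = 375 - 99 = 276 points
Required rate = 276 / 18 = 15.33 points/day

15.33 points/day


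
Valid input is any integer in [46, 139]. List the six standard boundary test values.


Range: [46, 139]
Boundaries: just below min, min, min+1, max-1, max, just above max
Values: [45, 46, 47, 138, 139, 140]

[45, 46, 47, 138, 139, 140]


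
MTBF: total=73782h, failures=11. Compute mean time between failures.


Formula: MTBF = Total operating time / Number of failures
MTBF = 73782 / 11
MTBF = 6707.45 hours

6707.45 hours


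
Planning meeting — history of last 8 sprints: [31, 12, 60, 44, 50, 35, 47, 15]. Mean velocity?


Formula: Avg velocity = Total points / Number of sprints
Points: [31, 12, 60, 44, 50, 35, 47, 15]
Sum = 31 + 12 + 60 + 44 + 50 + 35 + 47 + 15 = 294
Avg velocity = 294 / 8 = 36.75 points/sprint

36.75 points/sprint


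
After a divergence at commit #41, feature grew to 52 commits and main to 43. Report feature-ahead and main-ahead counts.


Common ancestor: commit #41
feature commits after divergence: 52 - 41 = 11
main commits after divergence: 43 - 41 = 2
feature is 11 commits ahead of main
main is 2 commits ahead of feature

feature ahead: 11, main ahead: 2


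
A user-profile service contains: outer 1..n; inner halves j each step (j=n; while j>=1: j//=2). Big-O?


Reasoning: n times log n
Complexity: O(n log n)

O(n log n)


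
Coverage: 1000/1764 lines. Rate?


Coverage = covered / total * 100
Coverage = 1000 / 1764 * 100
Coverage = 56.69%

56.69%


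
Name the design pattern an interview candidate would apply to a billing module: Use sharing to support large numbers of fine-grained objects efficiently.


This matches the Flyweight pattern

Flyweight


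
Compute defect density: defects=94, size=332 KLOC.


Defect density = defects / KLOC
Defect density = 94 / 332
Defect density = 0.283 defects/KLOC

0.283 defects/KLOC


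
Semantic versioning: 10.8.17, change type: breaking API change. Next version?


Current: 10.8.17
Change category: 'breaking API change' → major bump
SemVer rule: major bump → increment MAJOR, reset MINOR and PATCH to 0
New: 11.0.0

11.0.0


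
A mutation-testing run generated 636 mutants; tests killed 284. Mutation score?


Mutation score = killed / total * 100
Mutation score = 284 / 636 * 100
Mutation score = 44.65%

44.65%


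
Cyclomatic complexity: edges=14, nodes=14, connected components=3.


Formula: V(G) = E - N + 2P
V(G) = 14 - 14 + 2*3
V(G) = 0 + 6
V(G) = 6

6


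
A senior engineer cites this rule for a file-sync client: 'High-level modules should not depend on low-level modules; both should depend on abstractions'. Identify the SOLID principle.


This describes the Dependency Inversion Principle (DIP)

Dependency Inversion Principle (DIP)


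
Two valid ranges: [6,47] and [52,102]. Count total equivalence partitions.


Valid ranges: [6,47] and [52,102]
Class 1: x < 6 — invalid
Class 2: 6 ≤ x ≤ 47 — valid
Class 3: 47 < x < 52 — invalid (gap between ranges)
Class 4: 52 ≤ x ≤ 102 — valid
Class 5: x > 102 — invalid
Total equivalence classes: 5

5 equivalence classes


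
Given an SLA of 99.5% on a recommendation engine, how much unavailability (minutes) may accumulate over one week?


Formula: allowed downtime = period * (100 - SLA) / 100
Period (week) = 10080 minutes
Unavailability fraction = (100 - 99.5) / 100
Allowed downtime = 10080 * (100 - 99.5) / 100
Allowed downtime = 50.4 minutes

50.4 minutes


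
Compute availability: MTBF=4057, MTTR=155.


Availability = MTBF / (MTBF + MTTR)
Availability = 4057 / (4057 + 155)
Availability = 4057 / 4212
Availability = 96.32%

96.32%


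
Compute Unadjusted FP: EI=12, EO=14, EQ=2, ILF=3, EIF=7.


UFP = EI*4 + EO*5 + EQ*4 + ILF*10 + EIF*7
UFP = 12*4 + 14*5 + 2*4 + 3*10 + 7*7
UFP = 48 + 70 + 8 + 30 + 49
UFP = 205

205


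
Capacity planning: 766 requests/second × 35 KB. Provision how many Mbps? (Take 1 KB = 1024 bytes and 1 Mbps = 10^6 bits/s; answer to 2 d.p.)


Formula: Mbps = payload_bytes * RPS * 8 / 1e6
Payload per request = 35 KB = 35 * 1024 = 35840 bytes
Total bytes/sec = 35840 * 766 = 27453440
Total bits/sec = 27453440 * 8 = 219627520
Mbps = 219627520 / 1e6 = 219.63

219.63 Mbps


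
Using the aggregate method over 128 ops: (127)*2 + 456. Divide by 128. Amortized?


Formula: Amortized cost = Total cost / Operations
Total cost = (127 * 2) + (1 * 456)
Total cost = 254 + 456 = 710
Amortized = 710 / 128 = 5.5469

5.5469


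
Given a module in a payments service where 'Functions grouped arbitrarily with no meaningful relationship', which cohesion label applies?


Reasoning: Worst: random grouping
Type: Coincidental cohesion

Coincidental cohesion


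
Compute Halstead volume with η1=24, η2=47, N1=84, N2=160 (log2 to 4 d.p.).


Formula: V = N * log2(η), where N = N1 + N2 and η = η1 + η2
η = 24 + 47 = 71
N = 84 + 160 = 244
log2(71) ≈ 6.1497
V = 244 * 6.1497 = 1500.53

1500.53


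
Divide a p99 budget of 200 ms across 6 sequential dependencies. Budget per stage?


Formula: per_stage = total_budget / stages
per_stage = 200 / 6
per_stage = 33.33 ms

33.33 ms


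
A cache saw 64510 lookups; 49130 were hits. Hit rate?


Formula: hit rate = hits / (hits + misses) * 100
hit rate = 49130 / (49130 + 15380) * 100
hit rate = 49130 / 64510 * 100
hit rate = 76.16%

76.16%


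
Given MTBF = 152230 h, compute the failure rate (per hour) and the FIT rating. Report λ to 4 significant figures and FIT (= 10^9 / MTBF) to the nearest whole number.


Formula: λ = 1 / MTBF; FIT = λ × 1e9 = 1e9 / MTBF
λ = 1 / 152230 ≈ 6.569e-06 failures/hour
FIT = 1e9 / 152230 ≈ 6569 failures per 1e9 hours (nearest whole number)

λ = 6.569e-06 /h, FIT = 6569


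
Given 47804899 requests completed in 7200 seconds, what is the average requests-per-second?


Formula: throughput = requests / seconds
throughput = 47804899 / 7200
throughput = 6639.57 requests/second

6639.57 requests/second


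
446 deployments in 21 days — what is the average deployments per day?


Formula: deployments per day = releases / days
= 446 / 21
= 21.238 deploys/day
(equivalently, 148.67 deploys/week)

21.238 deploys/day


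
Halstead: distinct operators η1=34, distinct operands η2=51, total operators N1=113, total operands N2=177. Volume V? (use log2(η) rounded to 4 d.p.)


Formula: V = N * log2(η), where N = N1 + N2 and η = η1 + η2
η = 34 + 51 = 85
N = 113 + 177 = 290
log2(85) ≈ 6.4094
V = 290 * 6.4094 = 1858.73

1858.73


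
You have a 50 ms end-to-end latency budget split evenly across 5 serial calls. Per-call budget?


Formula: per_stage = total_budget / stages
per_stage = 50 / 5
per_stage = 10.0 ms

10.0 ms


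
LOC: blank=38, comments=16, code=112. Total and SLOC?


Total LOC = blank + comment + code
Total LOC = 38 + 16 + 112 = 166
SLOC (source only) = code = 112

Total LOC: 166, SLOC: 112


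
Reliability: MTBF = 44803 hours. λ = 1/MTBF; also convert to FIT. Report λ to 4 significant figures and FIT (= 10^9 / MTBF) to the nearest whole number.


Formula: λ = 1 / MTBF; FIT = λ × 1e9 = 1e9 / MTBF
λ = 1 / 44803 ≈ 2.232e-05 failures/hour
FIT = 1e9 / 44803 ≈ 22320 failures per 1e9 hours (nearest whole number)

λ = 2.232e-05 /h, FIT = 22320


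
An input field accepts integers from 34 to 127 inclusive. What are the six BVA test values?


Range: [34, 127]
Boundaries: just below min, min, min+1, max-1, max, just above max
Values: [33, 34, 35, 126, 127, 128]

[33, 34, 35, 126, 127, 128]


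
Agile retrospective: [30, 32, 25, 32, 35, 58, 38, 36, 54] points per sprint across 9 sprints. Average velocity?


Formula: Avg velocity = Total points / Number of sprints
Points: [30, 32, 25, 32, 35, 58, 38, 36, 54]
Sum = 30 + 32 + 25 + 32 + 35 + 58 + 38 + 36 + 54 = 340
Avg velocity = 340 / 9 = 37.78 points/sprint

37.78 points/sprint


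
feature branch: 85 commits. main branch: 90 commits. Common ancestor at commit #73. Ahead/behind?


Common ancestor: commit #73
feature commits after divergence: 85 - 73 = 12
main commits after divergence: 90 - 73 = 17
feature is 12 commits ahead of main
main is 17 commits ahead of feature

feature ahead: 12, main ahead: 17


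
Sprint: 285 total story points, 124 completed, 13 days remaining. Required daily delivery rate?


Formula: Required rate = Remaining points / Days left
Remaining = 285 - 124 = 161 points
Required rate = 161 / 13 = 12.38 points/day

12.38 points/day


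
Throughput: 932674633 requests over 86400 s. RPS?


Formula: throughput = requests / seconds
throughput = 932674633 / 86400
throughput = 10794.85 requests/second

10794.85 requests/second


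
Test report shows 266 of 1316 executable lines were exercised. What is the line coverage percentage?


Coverage = covered / total * 100
Coverage = 266 / 1316 * 100
Coverage = 20.21%

20.21%


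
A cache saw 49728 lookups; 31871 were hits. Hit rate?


Formula: hit rate = hits / (hits + misses) * 100
hit rate = 31871 / (31871 + 17857) * 100
hit rate = 31871 / 49728 * 100
hit rate = 64.09%

64.09%


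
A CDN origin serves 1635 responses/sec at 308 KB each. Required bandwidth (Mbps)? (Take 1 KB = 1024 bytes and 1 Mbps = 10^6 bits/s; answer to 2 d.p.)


Formula: Mbps = payload_bytes * RPS * 8 / 1e6
Payload per request = 308 KB = 308 * 1024 = 315392 bytes
Total bytes/sec = 315392 * 1635 = 515665920
Total bits/sec = 515665920 * 8 = 4125327360
Mbps = 4125327360 / 1e6 = 4125.33

4125.33 Mbps


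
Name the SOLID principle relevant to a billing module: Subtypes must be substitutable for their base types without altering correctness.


This describes the Liskov Substitution Principle (LSP)

Liskov Substitution Principle (LSP)


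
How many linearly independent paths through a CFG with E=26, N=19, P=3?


Formula: V(G) = E - N + 2P
V(G) = 26 - 19 + 2*3
V(G) = 7 + 6
V(G) = 13

13


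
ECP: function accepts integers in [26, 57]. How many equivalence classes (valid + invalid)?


Valid range: [26, 57]
Class 1: x < 26 — invalid
Class 2: 26 ≤ x ≤ 57 — valid
Class 3: x > 57 — invalid
Total equivalence classes: 3

3 equivalence classes


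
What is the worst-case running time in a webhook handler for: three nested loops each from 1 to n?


Reasoning: three levels of nesting over n
Complexity: O(n^3)

O(n^3)


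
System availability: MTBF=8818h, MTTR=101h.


Availability = MTBF / (MTBF + MTTR)
Availability = 8818 / (8818 + 101)
Availability = 8818 / 8919
Availability = 98.8676%

98.8676%


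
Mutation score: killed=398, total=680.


Mutation score = killed / total * 100
Mutation score = 398 / 680 * 100
Mutation score = 58.53%

58.53%


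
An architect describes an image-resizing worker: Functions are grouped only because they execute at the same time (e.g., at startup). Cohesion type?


Reasoning: Related by timing only
Type: Temporal cohesion

Temporal cohesion


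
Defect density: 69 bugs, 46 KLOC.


Defect density = defects / KLOC
Defect density = 69 / 46
Defect density = 1.5 defects/KLOC

1.5 defects/KLOC


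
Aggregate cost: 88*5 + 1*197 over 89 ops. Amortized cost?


Formula: Amortized cost = Total cost / Operations
Total cost = (88 * 5) + (1 * 197)
Total cost = 440 + 197 = 637
Amortized = 637 / 89 = 7.1573

7.1573


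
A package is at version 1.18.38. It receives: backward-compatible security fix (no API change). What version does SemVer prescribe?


Current: 1.18.38
Change category: 'backward-compatible security fix (no API change)' → patch bump
SemVer rule: patch bump → increment PATCH (MAJOR and MINOR unchanged)
New: 1.18.39

1.18.39


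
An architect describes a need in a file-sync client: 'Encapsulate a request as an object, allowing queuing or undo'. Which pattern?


This matches the Command pattern

Command


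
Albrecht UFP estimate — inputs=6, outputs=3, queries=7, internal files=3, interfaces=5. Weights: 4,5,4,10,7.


UFP = EI*4 + EO*5 + EQ*4 + ILF*10 + EIF*7
UFP = 6*4 + 3*5 + 7*4 + 3*10 + 5*7
UFP = 24 + 15 + 28 + 30 + 35
UFP = 132

132


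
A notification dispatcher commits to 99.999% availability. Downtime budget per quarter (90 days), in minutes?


Formula: allowed downtime = period * (100 - SLA) / 100
Period (quarter (90 days)) = 129600 minutes
Unavailability fraction = (100 - 99.999) / 100
Allowed downtime = 129600 * (100 - 99.999) / 100
Allowed downtime = 1.296 minutes

1.296 minutes


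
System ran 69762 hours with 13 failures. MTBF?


Formula: MTBF = Total operating time / Number of failures
MTBF = 69762 / 13
MTBF = 5366.31 hours

5366.31 hours
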